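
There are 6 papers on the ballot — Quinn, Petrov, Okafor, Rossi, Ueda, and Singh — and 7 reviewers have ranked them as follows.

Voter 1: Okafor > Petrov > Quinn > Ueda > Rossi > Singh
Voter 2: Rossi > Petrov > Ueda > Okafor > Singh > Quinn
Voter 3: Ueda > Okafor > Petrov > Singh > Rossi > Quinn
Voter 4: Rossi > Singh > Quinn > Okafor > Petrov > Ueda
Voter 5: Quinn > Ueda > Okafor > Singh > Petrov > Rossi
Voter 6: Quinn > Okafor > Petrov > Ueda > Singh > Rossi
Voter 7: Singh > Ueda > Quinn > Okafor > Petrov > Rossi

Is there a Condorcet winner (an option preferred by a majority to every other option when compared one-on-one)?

Head-to-head results (7 voters total):
Quinn vs Petrov: Quinn wins 4–3.
Quinn vs Okafor: Quinn wins 4–3.
Quinn vs Rossi: Quinn wins 4–3.
Quinn vs Ueda: Quinn wins 4–3.
Quinn vs Singh: Singh wins 4–3.
Petrov vs Okafor: Okafor wins 6–1.
Petrov vs Rossi: Petrov wins 5–2.
Petrov vs Ueda: Petrov wins 4–3.
Petrov vs Singh: Petrov wins 4–3.
Okafor vs Rossi: Okafor wins 5–2.
Okafor vs Ueda: Ueda wins 4–3.
Okafor vs Singh: Okafor wins 5–2.
Rossi vs Ueda: Ueda wins 5–2.
Rossi vs Singh: Singh wins 4–3.
Ueda vs Singh: Ueda wins 5–2.
No candidate beats all others: Quinn beats Petrov beats Singh beats Quinn, a majority cycle.

No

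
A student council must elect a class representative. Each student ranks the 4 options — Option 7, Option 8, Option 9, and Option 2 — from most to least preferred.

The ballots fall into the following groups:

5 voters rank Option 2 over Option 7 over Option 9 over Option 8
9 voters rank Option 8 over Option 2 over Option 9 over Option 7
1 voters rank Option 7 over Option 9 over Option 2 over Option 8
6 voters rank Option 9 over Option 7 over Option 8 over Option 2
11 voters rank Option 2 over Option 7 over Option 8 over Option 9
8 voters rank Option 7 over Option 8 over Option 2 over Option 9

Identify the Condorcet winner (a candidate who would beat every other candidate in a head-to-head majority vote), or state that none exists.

No Condorcet winner

Head-to-head results (40 voters total):
Option 7 vs Option 8: Option 7 wins 31–9.
Option 7 vs Option 9: Option 7 wins 25–15.
Option 7 vs Option 2: Option 2 wins 25–15.
Option 8 vs Option 9: Option 8 wins 28–12.
Option 8 vs Option 2: Option 8 wins 23–17.
Option 9 vs Option 2: Option 2 wins 33–7.
No candidate beats all others: Option 7 beats Option 8 beats Option 2 beats Option 7, a majority cycle.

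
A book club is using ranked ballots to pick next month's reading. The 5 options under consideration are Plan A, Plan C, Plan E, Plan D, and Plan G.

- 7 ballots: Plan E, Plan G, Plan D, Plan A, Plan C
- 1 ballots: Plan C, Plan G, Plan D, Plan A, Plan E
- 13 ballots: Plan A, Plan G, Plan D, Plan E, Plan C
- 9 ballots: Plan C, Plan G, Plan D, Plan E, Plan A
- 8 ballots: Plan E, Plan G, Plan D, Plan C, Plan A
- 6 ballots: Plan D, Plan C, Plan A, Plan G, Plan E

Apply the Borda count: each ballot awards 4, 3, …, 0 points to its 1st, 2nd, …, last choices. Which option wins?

Plan G

Borda scores:
  Plan A: 7·1 + 1 + 13·4 + 9·0 + 8·0 + 6·2 = 72
  Plan C: 7·0 + 4 + 13·0 + 9·4 + 8·1 + 6·3 = 66
  Plan E: 7·4 + 0 + 13·1 + 9·1 + 8·4 + 6·0 = 82
  Plan D: 7·2 + 2 + 13·2 + 9·2 + 8·2 + 6·4 = 100
  Plan G: 7·3 + 3 + 13·3 + 9·3 + 8·3 + 6·1 = 120
Plan G has the highest total.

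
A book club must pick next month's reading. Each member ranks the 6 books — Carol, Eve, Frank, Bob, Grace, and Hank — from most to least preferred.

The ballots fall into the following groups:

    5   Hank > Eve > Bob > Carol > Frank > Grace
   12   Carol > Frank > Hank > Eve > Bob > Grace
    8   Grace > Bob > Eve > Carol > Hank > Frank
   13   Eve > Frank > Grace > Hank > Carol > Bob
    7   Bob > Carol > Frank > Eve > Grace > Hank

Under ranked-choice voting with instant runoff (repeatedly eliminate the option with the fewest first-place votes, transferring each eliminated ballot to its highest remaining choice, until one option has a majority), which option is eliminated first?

Round 1: Eve 13, Carol 12, Grace 8, Bob 7, Hank 5, Frank 0. Frank has the fewest and is eliminated.
Round 2: Eve 13, Carol 12, Grace 8, Bob 7, Hank 5. Hank has the fewest and is eliminated.
Round 3: Eve 18, Carol 12, Grace 8, Bob 7. Bob has the fewest and is eliminated.
Round 4: Carol 19, Eve 18, Grace 8. Grace has the fewest and is eliminated.
Round 5: Eve 26, Carol 19. Eve has a majority.

Frank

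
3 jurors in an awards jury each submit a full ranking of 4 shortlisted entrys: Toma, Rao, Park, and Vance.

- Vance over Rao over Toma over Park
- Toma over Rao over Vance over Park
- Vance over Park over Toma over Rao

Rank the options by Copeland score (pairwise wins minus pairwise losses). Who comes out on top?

Pairwise results:
  Toma vs Rao: Toma wins 2–1.
  Toma vs Park: Toma wins 2–1.
  Toma vs Vance: Vance wins 2–1.
  Rao vs Park: Rao wins 2–1.
  Rao vs Vance: Vance wins 2–1.
  Park vs Vance: Vance wins 3–0.
Copeland scores (wins − losses):
  Toma: 2 − 1 = 1
  Rao: 1 − 2 = -1
  Park: 0 − 3 = -3
  Vance: 3 − 0 = 3
Vance has the best Copeland score.

Vance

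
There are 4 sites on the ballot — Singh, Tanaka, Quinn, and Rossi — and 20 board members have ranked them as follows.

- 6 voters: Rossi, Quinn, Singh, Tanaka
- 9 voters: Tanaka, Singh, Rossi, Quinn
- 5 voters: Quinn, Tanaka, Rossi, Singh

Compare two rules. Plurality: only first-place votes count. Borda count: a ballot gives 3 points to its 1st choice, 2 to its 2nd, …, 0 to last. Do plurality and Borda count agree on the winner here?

Plurality first-place counts: Singh 0, Tanaka 9, Quinn 5, Rossi 6 → Tanaka.
Borda totals: Singh 24, Tanaka 37, Quinn 27, Rossi 32 → Tanaka.
The two rules agree on Tanaka.

Yes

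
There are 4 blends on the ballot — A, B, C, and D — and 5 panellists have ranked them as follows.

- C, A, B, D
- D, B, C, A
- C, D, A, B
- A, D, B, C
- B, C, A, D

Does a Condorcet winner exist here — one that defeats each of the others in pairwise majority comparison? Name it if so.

Head-to-head results (5 voters total):
A vs B: A wins 3–2.
A vs C: C wins 4–1.
A vs D: A wins 3–2.
B vs C: B wins 3–2.
B vs D: D wins 3–2.
C vs D: C wins 3–2.
No candidate beats all others: A beats B beats C beats A, a majority cycle.

No Condorcet winner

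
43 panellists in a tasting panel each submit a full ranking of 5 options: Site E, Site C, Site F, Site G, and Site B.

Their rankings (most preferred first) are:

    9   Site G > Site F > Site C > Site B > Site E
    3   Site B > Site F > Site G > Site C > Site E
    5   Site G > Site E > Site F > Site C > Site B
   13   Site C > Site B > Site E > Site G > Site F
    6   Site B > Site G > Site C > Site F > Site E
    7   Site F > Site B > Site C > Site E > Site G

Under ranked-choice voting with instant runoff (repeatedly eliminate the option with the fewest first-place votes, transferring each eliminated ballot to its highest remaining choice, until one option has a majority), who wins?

Site B

Round 1: Site G 14, Site C 13, Site B 9, Site F 7, Site E 0. Site E has the fewest and is eliminated.
Round 2: Site G 14, Site C 13, Site B 9, Site F 7. Site F has the fewest and is eliminated.
Round 3: Site B 16, Site G 14, Site C 13. Site C has the fewest and is eliminated.
Round 4: Site B 29, Site G 14. Site B has a majority.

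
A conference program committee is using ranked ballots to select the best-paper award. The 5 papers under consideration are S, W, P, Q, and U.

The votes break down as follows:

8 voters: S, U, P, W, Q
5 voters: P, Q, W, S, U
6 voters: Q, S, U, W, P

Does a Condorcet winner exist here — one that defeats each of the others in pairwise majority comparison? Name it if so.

Head-to-head results (19 voters total):
S vs W: S wins 14–5.
S vs P: S wins 14–5.
S vs Q: Q wins 11–8.
S vs U: S wins 19–0.
W vs P: P wins 13–6.
W vs Q: Q wins 11–8.
W vs U: U wins 14–5.
P vs Q: P wins 13–6.
P vs U: U wins 14–5.
Q vs U: Q wins 11–8.
No candidate beats all others: S beats P beats Q beats S, a majority cycle.

There is no Condorcet winner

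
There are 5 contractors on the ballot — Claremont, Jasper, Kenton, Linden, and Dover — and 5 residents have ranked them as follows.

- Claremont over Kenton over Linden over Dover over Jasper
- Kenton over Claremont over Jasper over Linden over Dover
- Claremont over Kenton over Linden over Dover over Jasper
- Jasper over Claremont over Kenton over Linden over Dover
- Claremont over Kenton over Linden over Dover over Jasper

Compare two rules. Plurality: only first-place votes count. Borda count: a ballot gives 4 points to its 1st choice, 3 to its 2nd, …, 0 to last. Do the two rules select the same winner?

Plurality first-place counts: Claremont 3, Jasper 1, Kenton 1, Linden 0, Dover 0 → Claremont.
Borda totals: Claremont 18, Jasper 6, Kenton 15, Linden 8, Dover 3 → Claremont.
The two rules agree on Claremont.

Yes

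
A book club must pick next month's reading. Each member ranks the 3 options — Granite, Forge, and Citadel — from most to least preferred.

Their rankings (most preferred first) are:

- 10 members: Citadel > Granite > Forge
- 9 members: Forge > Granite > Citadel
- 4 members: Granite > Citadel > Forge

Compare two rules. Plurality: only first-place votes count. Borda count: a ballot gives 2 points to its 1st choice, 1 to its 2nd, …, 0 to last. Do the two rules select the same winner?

Plurality first-place counts: Granite 4, Forge 9, Citadel 10 → Citadel.
Borda totals: Granite 27, Forge 18, Citadel 24 → Granite.
The two rules disagree: plurality picks Citadel, Borda picks Granite.

No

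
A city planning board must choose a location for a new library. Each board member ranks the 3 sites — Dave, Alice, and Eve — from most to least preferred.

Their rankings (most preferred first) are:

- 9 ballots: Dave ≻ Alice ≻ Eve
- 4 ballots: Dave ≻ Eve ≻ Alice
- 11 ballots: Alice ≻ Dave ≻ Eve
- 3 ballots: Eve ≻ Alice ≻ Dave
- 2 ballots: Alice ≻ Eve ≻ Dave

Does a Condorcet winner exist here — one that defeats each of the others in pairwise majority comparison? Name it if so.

Alice

Head-to-head results (29 voters total):
Dave vs Alice: Alice wins 16–13.
Dave vs Eve: Dave wins 24–5.
Alice vs Eve: Alice wins 22–7.
Alice beats each rival — Dave (16–13), Eve (22–7) — so Alice is the Condorcet winner.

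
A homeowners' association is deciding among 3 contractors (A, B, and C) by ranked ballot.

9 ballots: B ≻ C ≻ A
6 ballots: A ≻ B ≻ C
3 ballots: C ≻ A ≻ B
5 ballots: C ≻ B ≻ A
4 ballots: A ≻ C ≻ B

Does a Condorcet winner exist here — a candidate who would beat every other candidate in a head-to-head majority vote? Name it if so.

Head-to-head results (27 voters total):
A vs B: B wins 14–13.
A vs C: C wins 17–10.
B vs C: B wins 15–12.
B beats each rival — A (14–13), C (15–12) — so B is the Condorcet winner.

B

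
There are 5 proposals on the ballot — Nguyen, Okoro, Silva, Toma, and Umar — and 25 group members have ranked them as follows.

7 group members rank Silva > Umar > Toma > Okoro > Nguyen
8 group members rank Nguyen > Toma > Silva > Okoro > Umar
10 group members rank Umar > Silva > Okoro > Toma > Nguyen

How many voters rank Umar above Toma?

Ballots ranking Umar above Toma: 7+10 = 17.
Ballots ranking Toma above Umar: 8.
So 17 of 25 voters prefer Umar to Toma.

17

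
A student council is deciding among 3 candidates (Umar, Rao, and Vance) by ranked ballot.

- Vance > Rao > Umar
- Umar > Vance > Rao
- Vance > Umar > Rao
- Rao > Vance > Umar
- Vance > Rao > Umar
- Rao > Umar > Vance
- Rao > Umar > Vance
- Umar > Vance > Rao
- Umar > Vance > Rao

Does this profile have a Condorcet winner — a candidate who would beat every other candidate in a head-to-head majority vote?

No

Head-to-head results (9 voters total):
Umar vs Rao: Rao wins 5–4.
Umar vs Vance: Umar wins 5–4.
Rao vs Vance: Vance wins 6–3.
No candidate beats all others: Umar beats Vance beats Rao beats Umar, a majority cycle.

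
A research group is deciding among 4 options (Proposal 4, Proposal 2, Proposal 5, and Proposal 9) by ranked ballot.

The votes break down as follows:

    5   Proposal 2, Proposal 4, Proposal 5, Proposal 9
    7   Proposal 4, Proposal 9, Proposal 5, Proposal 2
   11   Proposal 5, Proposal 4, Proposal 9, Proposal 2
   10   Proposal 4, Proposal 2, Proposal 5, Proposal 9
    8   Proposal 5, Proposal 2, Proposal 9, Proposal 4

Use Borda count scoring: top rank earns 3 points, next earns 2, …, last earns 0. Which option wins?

Proposal 4

Borda scores:
  Proposal 4: 5·2 + 7·3 + 11·2 + 10·3 + 8·0 = 83
  Proposal 2: 5·3 + 7·0 + 11·0 + 10·2 + 8·2 = 51
  Proposal 5: 5·1 + 7·1 + 11·3 + 10·1 + 8·3 = 79
  Proposal 9: 5·0 + 7·2 + 11·1 + 10·0 + 8·1 = 33
Proposal 4 has the highest total.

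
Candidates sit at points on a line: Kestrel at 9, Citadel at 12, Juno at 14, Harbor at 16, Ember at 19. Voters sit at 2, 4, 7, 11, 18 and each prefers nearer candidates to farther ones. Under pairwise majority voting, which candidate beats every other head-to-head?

Kestrel

With single-peaked preferences on a line, the Condorcet winner is the candidate closest to the median voter.
The median voter (position 7) is closest to Kestrel at 9.
Check: Kestrel vs Harbor — voters closer to Kestrel: 4 of 5.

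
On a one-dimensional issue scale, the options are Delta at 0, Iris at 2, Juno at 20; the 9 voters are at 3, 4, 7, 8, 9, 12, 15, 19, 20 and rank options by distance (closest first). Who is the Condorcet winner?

With single-peaked preferences on a line, the Condorcet winner is the candidate closest to the median voter.
The median voter (position 9) is closest to Iris at 2.
Check: Iris vs Juno — voters closer to Iris: 5 of 9.

Iris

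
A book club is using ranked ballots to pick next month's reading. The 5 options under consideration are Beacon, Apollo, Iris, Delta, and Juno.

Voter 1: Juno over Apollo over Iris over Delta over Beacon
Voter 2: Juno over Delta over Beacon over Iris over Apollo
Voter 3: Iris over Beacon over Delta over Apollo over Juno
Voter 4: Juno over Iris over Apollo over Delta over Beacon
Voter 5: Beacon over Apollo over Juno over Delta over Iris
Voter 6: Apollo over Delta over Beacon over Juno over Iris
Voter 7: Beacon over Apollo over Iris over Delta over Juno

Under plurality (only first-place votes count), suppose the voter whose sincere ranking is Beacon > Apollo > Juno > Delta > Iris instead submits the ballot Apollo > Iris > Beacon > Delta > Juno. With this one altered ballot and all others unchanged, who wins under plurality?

Juno

First-place totals with the altered ballot: Beacon 1, Apollo 2, Iris 1, Delta 0, Juno 3.
The winner is unchanged: still Juno.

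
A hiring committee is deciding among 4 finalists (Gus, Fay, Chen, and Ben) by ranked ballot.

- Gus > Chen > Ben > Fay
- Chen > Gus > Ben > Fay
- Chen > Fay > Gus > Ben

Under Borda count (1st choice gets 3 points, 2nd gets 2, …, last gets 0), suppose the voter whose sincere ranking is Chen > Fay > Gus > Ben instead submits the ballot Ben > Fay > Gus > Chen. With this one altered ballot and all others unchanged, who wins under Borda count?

Gus

Borda totals with the altered ballot: Gus 6, Fay 2, Chen 5, Ben 5.
The switch changes the winner from Chen to Gus.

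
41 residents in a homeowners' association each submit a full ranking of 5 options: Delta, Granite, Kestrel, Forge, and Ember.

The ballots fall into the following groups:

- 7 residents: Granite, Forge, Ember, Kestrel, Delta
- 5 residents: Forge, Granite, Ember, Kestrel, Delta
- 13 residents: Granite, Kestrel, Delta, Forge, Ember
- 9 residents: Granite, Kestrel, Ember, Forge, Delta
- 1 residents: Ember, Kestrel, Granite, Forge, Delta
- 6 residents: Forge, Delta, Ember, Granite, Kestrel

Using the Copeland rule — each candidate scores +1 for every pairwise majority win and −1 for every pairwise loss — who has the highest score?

Granite

Pairwise results:
  Delta vs Granite: Granite wins 35–6.
  Delta vs Kestrel: Kestrel wins 35–6.
  Delta vs Forge: Forge wins 28–13.
  Delta vs Ember: Ember wins 22–19.
  Granite vs Kestrel: Granite wins 40–1.
  Granite vs Forge: Granite wins 30–11.
  Granite vs Ember: Granite wins 34–7.
  Kestrel vs Forge: Kestrel wins 23–18.
  Kestrel vs Ember: Kestrel wins 22–19.
  Forge vs Ember: Forge wins 31–10.
Copeland scores (wins − losses):
  Delta: 0 − 4 = -4
  Granite: 4 − 0 = 4
  Kestrel: 3 − 1 = 2
  Forge: 2 − 2 = 0
  Ember: 1 − 3 = -2
Granite has the best Copeland score.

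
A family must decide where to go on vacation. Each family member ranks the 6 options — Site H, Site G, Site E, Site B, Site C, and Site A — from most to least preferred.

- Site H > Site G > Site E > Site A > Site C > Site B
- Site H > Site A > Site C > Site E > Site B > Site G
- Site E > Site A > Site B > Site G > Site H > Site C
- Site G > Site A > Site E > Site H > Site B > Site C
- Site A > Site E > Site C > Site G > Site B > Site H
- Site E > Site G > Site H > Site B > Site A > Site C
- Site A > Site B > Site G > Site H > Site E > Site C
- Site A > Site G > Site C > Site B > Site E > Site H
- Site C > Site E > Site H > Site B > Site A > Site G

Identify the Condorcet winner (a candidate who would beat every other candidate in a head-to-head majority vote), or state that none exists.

Head-to-head results (9 voters total):
Site H vs Site G: Site G wins 6–3.
Site H vs Site E: Site E wins 6–3.
Site H vs Site B: Site H wins 5–4.
Site H vs Site C: Site H wins 6–3.
Site H vs Site A: Site A wins 5–4.
Site G vs Site E: Site E wins 5–4.
Site G vs Site B: Site G wins 5–4.
Site G vs Site C: Site G wins 6–3.
Site G vs Site A: Site A wins 6–3.
Site E vs Site B: Site E wins 7–2.
Site E vs Site C: Site E wins 6–3.
Site E vs Site A: Site A wins 5–4.
Site B vs Site C: Site C wins 5–4.
Site B vs Site A: Site A wins 7–2.
Site C vs Site A: Site A wins 8–1.
Site A beats each rival — Site H (5–4), Site G (6–3), Site E (5–4), Site B (7–2), Site C (8–1) — so Site A is the Condorcet winner.

Site A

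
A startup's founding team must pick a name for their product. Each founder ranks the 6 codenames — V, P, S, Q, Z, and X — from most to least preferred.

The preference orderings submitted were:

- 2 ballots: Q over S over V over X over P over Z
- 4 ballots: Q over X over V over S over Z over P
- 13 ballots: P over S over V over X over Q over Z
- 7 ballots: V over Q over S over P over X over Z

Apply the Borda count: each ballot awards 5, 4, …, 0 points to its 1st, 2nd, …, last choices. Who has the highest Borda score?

V

Borda scores:
  V: 2·3 + 4·3 + 13·3 + 7·5 = 92
  P: 2·1 + 4·0 + 13·5 + 7·2 = 81
  S: 2·4 + 4·2 + 13·4 + 7·3 = 89
  Q: 2·5 + 4·5 + 13·1 + 7·4 = 71
  Z: 2·0 + 4·1 + 13·0 + 7·0 = 4
  X: 2·2 + 4·4 + 13·2 + 7·1 = 53
V has the highest total.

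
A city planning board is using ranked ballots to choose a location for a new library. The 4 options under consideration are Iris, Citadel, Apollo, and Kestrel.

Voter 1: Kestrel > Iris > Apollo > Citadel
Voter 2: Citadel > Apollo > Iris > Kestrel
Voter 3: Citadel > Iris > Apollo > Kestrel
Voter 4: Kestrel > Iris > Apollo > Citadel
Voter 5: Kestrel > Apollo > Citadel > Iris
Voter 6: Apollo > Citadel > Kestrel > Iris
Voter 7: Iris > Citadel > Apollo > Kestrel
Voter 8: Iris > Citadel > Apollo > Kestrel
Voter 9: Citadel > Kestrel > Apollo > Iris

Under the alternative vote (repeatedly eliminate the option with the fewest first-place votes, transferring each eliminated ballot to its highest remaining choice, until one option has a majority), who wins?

Round 1: Citadel 3, Kestrel 3, Iris 2, Apollo 1. Apollo has the fewest and is eliminated.
Round 2: Citadel 4, Kestrel 3, Iris 2. Iris has the fewest and is eliminated.
Round 3: Citadel 6, Kestrel 3. Citadel has a majority.

Citadel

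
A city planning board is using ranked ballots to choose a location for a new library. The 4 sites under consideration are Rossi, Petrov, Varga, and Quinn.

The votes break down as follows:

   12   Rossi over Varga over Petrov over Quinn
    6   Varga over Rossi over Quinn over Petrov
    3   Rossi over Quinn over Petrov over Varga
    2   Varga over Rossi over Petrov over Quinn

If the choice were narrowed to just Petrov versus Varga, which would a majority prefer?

Ballots ranking Petrov above Varga: 3.
Ballots ranking Varga above Petrov: 12+6+2 = 20.
Varga wins the head-to-head, 20–3.

Varga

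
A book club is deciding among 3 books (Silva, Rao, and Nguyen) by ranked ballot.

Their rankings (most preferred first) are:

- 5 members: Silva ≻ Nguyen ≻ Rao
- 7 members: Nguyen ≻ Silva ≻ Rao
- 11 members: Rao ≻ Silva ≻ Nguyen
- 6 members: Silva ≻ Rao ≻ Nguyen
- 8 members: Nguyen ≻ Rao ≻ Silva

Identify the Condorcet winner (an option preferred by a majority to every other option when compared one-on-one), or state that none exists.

There is no Condorcet winner

Head-to-head results (37 voters total):
Silva vs Rao: Rao wins 19–18.
Silva vs Nguyen: Silva wins 22–15.
Rao vs Nguyen: Nguyen wins 20–17.
No candidate beats all others: Silva beats Nguyen beats Rao beats Silva, a majority cycle.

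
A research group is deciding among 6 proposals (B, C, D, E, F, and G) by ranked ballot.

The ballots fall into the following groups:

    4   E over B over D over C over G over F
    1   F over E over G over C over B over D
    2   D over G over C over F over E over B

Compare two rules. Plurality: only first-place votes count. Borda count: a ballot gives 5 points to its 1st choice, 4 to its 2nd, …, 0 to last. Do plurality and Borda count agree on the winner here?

Plurality first-place counts: B 0, C 0, D 2, E 4, F 1, G 0 → E.
Borda totals: B 17, C 16, D 22, E 26, F 9, G 15 → E.
The two rules agree on E.

Yes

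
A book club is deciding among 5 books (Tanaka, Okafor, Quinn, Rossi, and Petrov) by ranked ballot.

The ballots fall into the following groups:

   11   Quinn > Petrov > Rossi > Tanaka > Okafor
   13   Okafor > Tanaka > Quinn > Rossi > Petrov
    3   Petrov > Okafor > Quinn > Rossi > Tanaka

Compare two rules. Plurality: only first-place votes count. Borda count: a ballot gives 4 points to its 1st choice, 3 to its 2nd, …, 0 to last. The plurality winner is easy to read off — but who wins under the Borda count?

Quinn

Plurality first-place counts: Tanaka 0, Okafor 13, Quinn 11, Rossi 0, Petrov 3 → Okafor.
Borda totals: Tanaka 50, Okafor 61, Quinn 76, Rossi 38, Petrov 45 → Quinn.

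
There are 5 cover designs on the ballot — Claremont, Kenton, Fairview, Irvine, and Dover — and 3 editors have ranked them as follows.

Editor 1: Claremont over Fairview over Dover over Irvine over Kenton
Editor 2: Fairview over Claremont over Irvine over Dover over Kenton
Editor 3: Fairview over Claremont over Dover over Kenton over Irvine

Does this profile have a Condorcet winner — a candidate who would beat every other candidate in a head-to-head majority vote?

Yes

Head-to-head results (3 voters total):
Claremont vs Kenton: Claremont wins 3–0.
Claremont vs Fairview: Fairview wins 2–1.
Claremont vs Irvine: Claremont wins 3–0.
Claremont vs Dover: Claremont wins 3–0.
Kenton vs Fairview: Fairview wins 3–0.
Kenton vs Irvine: Irvine wins 2–1.
Kenton vs Dover: Dover wins 3–0.
Fairview vs Irvine: Fairview wins 3–0.
Fairview vs Dover: Fairview wins 3–0.
Irvine vs Dover: Dover wins 2–1.
Fairview beats each rival — Claremont (2–1), Kenton (3–0), Irvine (3–0), Dover (3–0) — so Fairview is the Condorcet winner.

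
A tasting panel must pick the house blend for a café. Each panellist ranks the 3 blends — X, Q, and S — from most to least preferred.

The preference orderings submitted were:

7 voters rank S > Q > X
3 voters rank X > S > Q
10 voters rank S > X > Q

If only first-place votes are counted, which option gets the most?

S

First-place vote totals:
  X: 3
  Q: 0
  S: 17
S has the most first-place votes.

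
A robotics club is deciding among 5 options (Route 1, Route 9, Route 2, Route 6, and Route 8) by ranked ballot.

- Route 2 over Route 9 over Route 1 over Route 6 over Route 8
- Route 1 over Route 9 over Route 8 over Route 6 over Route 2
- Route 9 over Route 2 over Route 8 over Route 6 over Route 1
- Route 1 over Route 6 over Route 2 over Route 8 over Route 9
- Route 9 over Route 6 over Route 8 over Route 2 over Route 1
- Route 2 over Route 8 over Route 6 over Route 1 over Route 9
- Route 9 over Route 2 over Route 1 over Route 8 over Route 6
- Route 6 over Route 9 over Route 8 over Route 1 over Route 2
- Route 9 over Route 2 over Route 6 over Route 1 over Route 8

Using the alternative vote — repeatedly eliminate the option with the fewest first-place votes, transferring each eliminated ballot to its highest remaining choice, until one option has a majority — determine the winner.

Route 9

Round 1: Route 9 4, Route 1 2, Route 2 2, Route 6 1, Route 8 0. Route 8 has the fewest and is eliminated.
Round 2: Route 9 4, Route 1 2, Route 2 2, Route 6 1. Route 6 has the fewest and is eliminated.
Round 3: Route 9 5, Route 1 2, Route 2 2. Route 9 has a majority.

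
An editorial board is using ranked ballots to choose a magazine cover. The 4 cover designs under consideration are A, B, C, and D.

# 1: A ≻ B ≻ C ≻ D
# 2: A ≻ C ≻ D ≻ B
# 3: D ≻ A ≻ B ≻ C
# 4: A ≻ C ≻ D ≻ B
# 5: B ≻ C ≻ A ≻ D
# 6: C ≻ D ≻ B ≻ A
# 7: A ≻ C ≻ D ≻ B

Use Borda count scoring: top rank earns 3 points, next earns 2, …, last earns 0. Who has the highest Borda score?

Borda scores:
  A: 3 + 3 + 2 + 3 + 1 + 0 + 3 = 15
  B: 2 + 0 + 1 + 0 + 3 + 1 + 0 = 7
  C: 1 + 2 + 0 + 2 + 2 + 3 + 2 = 12
  D: 0 + 1 + 3 + 1 + 0 + 2 + 1 = 8
A has the highest total.

A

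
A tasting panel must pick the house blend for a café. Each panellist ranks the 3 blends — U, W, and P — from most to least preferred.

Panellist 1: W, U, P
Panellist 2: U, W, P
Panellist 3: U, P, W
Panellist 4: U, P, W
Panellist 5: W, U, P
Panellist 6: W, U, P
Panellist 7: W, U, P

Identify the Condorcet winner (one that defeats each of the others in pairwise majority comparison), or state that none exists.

Head-to-head results (7 voters total):
U vs W: W wins 4–3.
U vs P: U wins 7–0.
W vs P: W wins 5–2.
W beats each rival — U (4–3), P (5–2) — so W is the Condorcet winner.

W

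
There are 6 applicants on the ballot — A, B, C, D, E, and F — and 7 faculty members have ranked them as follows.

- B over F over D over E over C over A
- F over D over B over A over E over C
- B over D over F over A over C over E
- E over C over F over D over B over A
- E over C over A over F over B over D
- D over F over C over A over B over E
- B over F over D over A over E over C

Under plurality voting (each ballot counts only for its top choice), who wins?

B

First-place vote totals:
  A: 0
  B: 3
  C: 0
  D: 1
  E: 2
  F: 1
B has the most first-place votes.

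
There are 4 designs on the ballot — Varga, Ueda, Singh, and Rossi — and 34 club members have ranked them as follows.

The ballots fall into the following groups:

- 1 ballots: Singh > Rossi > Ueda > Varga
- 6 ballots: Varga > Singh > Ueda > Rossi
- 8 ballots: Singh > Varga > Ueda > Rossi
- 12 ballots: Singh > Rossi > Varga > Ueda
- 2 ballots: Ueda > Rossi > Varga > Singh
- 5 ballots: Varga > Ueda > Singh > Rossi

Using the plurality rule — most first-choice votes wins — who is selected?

First-place vote totals:
  Varga: 11
  Ueda: 2
  Singh: 21
  Rossi: 0
Singh has the most first-place votes.

Singh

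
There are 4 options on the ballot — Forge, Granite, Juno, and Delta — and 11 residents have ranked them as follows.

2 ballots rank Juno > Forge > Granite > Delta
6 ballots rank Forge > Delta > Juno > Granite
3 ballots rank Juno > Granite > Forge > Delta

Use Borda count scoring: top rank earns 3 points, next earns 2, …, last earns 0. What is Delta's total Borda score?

12

Borda scores:
  Forge: 2·2 + 6·3 + 3·1 = 25
  Granite: 2·1 + 6·0 + 3·2 = 8
  Juno: 2·3 + 6·1 + 3·3 = 21
  Delta: 2·0 + 6·2 + 3·0 = 12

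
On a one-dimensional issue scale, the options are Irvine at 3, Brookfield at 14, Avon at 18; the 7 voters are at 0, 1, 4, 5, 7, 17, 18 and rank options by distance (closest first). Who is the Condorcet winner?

Irvine

With single-peaked preferences on a line, the Condorcet winner is the candidate closest to the median voter.
The median voter (position 5) is closest to Irvine at 3.
Check: Irvine vs Avon — voters closer to Irvine: 5 of 7.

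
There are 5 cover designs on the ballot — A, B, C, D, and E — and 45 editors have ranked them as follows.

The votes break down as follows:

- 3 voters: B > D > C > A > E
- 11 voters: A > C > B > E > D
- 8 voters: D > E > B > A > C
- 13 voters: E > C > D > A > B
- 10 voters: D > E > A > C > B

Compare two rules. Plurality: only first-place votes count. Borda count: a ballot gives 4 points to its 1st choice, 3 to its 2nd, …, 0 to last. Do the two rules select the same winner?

Plurality first-place counts: A 11, B 3, C 0, D 18, E 13 → D.
Borda totals: A 88, B 50, C 88, D 107, E 117 → E.
The two rules disagree: plurality picks D, Borda picks E.

No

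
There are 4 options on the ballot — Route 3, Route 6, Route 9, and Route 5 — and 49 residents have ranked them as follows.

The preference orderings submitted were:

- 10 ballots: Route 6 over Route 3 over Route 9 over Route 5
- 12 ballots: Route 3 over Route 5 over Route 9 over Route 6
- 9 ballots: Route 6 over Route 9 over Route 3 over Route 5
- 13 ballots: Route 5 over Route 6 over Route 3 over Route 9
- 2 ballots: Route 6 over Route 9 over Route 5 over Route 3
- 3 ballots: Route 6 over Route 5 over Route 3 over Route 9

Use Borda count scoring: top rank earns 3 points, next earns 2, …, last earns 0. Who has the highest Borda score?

Route 6

Borda scores:
  Route 3: 10·2 + 12·3 + 9·1 + 13·1 + 2·0 + 3·1 = 81
  Route 6: 10·3 + 12·0 + 9·3 + 13·2 + 2·3 + 3·3 = 98
  Route 9: 10·1 + 12·1 + 9·2 + 13·0 + 2·2 + 3·0 = 44
  Route 5: 10·0 + 12·2 + 9·0 + 13·3 + 2·1 + 3·2 = 71
Route 6 has the highest total.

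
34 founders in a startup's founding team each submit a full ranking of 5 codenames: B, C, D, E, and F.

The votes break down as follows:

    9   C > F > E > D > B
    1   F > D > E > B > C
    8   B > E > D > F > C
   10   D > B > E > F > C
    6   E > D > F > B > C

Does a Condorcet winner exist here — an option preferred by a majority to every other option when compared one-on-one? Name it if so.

None — there is no Condorcet winner

Head-to-head results (34 voters total):
B vs C: B wins 25–9.
B vs D: D wins 26–8.
B vs E: B wins 18–16.
B vs F: B wins 18–16.
C vs D: D wins 25–9.
C vs E: E wins 25–9.
C vs F: F wins 25–9.
D vs E: E wins 23–11.
D vs F: D wins 24–10.
E vs F: E wins 24–10.
No candidate beats all others: B beats E beats D beats B, a majority cycle.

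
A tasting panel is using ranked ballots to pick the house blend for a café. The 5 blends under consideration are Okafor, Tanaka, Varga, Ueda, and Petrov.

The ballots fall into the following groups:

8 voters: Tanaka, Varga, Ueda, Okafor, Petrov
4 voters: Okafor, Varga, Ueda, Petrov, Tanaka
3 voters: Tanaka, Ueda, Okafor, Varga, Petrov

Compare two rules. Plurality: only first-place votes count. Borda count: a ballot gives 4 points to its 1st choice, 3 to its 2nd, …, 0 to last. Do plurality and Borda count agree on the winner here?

Plurality first-place counts: Okafor 4, Tanaka 11, Varga 0, Ueda 0, Petrov 0 → Tanaka.
Borda totals: Okafor 30, Tanaka 44, Varga 39, Ueda 33, Petrov 4 → Tanaka.
The two rules agree on Tanaka.

Yes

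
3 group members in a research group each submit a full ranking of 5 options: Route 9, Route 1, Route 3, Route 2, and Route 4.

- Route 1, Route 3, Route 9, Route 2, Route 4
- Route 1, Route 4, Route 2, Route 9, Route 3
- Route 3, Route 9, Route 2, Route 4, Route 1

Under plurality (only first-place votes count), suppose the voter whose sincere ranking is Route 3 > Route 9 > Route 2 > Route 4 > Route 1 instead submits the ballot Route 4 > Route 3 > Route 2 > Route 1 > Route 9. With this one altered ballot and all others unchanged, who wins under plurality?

First-place totals with the altered ballot: Route 9 0, Route 1 2, Route 3 0, Route 2 0, Route 4 1.
The winner is unchanged: still Route 1.

Route 1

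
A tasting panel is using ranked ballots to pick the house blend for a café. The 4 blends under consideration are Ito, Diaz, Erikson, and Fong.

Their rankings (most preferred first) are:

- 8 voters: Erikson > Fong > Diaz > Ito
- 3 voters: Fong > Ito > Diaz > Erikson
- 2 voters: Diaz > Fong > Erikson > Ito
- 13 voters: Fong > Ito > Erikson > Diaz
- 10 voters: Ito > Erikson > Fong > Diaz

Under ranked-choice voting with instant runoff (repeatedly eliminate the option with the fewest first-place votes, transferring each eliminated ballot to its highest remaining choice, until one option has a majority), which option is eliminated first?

Round 1: Fong 16, Ito 10, Erikson 8, Diaz 2. Diaz has the fewest and is eliminated.
Round 2: Fong 18, Ito 10, Erikson 8. Erikson has the fewest and is eliminated.
Round 3: Fong 26, Ito 10. Fong has a majority.

Diaz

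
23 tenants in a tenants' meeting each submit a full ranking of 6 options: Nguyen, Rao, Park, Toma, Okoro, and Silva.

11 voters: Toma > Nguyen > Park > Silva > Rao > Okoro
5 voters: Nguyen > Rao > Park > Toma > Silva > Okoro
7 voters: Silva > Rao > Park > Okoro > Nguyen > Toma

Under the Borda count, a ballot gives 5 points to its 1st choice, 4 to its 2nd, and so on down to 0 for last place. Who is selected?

Borda scores:
  Nguyen: 11·4 + 5·5 + 7·1 = 76
  Rao: 11·1 + 5·4 + 7·4 = 59
  Park: 11·3 + 5·3 + 7·3 = 69
  Toma: 11·5 + 5·2 + 7·0 = 65
  Okoro: 11·0 + 5·0 + 7·2 = 14
  Silva: 11·2 + 5·1 + 7·5 = 62
Nguyen has the highest total.

Nguyen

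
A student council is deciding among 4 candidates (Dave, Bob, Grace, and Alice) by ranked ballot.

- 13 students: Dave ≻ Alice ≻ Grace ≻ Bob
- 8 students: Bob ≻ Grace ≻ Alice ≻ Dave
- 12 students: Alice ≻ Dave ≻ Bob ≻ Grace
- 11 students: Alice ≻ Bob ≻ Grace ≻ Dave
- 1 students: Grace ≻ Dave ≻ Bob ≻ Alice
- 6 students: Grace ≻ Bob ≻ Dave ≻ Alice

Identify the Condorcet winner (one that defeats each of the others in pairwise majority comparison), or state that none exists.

Alice

Head-to-head results (51 voters total):
Dave vs Bob: Dave wins 26–25.
Dave vs Grace: Grace wins 26–25.
Dave vs Alice: Alice wins 31–20.
Bob vs Grace: Bob wins 31–20.
Bob vs Alice: Alice wins 36–15.
Grace vs Alice: Alice wins 36–15.
Alice beats each rival — Dave (31–20), Bob (36–15), Grace (36–15) — so Alice is the Condorcet winner.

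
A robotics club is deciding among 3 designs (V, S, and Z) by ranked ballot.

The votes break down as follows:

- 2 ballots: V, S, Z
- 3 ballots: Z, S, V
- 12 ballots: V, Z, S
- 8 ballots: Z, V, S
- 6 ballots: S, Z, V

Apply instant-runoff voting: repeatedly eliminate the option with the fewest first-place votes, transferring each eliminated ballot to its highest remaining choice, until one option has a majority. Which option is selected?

Round 1: V 14, Z 11, S 6. S has the fewest and is eliminated.
Round 2: Z 17, V 14. Z has a majority.

Z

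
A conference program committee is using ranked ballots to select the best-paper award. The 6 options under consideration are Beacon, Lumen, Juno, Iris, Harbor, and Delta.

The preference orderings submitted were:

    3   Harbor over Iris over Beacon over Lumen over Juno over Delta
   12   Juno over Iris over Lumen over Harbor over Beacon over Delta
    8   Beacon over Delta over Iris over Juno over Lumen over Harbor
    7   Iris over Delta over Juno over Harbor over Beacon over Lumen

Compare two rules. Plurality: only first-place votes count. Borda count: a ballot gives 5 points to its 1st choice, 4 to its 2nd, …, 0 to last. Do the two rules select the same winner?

No

Plurality first-place counts: Beacon 8, Lumen 0, Juno 12, Iris 7, Harbor 3, Delta 0 → Juno.
Borda totals: Beacon 68, Lumen 50, Juno 100, Iris 119, Harbor 53, Delta 60 → Iris.
The two rules disagree: plurality picks Juno, Borda picks Iris.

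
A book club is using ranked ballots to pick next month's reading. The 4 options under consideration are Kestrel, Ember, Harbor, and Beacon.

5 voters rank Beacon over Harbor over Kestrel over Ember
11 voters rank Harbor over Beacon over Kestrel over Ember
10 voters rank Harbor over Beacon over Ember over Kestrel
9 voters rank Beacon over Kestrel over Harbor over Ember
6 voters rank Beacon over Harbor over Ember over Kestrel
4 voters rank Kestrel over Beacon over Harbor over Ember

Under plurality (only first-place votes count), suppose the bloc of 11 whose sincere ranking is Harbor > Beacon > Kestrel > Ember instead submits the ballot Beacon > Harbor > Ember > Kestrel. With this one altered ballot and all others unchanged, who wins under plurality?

First-place totals with the altered ballot: Kestrel 4, Ember 0, Harbor 10, Beacon 31.
The switch changes the winner from Harbor to Beacon.

Beacon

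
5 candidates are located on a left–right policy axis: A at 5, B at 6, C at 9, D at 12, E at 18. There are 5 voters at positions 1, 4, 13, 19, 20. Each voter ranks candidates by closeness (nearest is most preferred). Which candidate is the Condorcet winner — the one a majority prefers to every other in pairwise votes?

D

With single-peaked preferences on a line, the Condorcet winner is the candidate closest to the median voter.
The median voter (position 13) is closest to D at 12.
Check: D vs A — voters closer to D: 3 of 5.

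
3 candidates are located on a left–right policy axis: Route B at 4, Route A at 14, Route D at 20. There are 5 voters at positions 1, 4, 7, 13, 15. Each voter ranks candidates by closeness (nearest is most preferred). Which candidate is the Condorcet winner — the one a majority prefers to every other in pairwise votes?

Route B

With single-peaked preferences on a line, the Condorcet winner is the candidate closest to the median voter.
The median voter (position 7) is closest to Route B at 4.
Check: Route B vs Route D — voters closer to Route B: 3 of 5.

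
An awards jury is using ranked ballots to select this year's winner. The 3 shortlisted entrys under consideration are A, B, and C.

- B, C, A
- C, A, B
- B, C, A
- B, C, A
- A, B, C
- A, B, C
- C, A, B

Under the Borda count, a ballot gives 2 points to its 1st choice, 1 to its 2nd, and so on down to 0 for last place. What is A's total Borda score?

6

Borda scores:
  A: 0 + 1 + 0 + 0 + 2 + 2 + 1 = 6
  B: 2 + 0 + 2 + 2 + 1 + 1 + 0 = 8
  C: 1 + 2 + 1 + 1 + 0 + 0 + 2 = 7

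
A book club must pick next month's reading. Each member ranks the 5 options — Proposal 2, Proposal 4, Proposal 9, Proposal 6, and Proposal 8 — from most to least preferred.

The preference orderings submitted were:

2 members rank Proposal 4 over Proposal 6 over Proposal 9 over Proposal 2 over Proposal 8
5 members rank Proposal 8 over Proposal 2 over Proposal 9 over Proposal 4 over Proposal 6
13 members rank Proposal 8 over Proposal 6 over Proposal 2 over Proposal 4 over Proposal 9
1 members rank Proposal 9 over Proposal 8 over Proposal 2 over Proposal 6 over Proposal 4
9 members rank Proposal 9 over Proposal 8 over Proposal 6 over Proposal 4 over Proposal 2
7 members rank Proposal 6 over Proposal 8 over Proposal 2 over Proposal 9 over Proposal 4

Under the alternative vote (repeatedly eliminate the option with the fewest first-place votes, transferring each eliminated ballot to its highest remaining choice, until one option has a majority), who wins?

Round 1: Proposal 8 18, Proposal 9 10, Proposal 6 7, Proposal 4 2, Proposal 2 0. Proposal 2 has the fewest and is eliminated.
Round 2: Proposal 8 18, Proposal 9 10, Proposal 6 7, Proposal 4 2. Proposal 4 has the fewest and is eliminated.
Round 3: Proposal 8 18, Proposal 9 10, Proposal 6 9. Proposal 6 has the fewest and is eliminated.
Round 4: Proposal 8 25, Proposal 9 12. Proposal 8 has a majority.

Proposal 8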